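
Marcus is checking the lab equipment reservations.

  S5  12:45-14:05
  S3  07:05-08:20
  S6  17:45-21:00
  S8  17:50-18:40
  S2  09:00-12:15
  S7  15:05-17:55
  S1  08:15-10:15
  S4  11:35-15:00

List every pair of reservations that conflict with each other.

S1 & S2, S1 & S3, S2 & S4, S4 & S5, S6 & S7, S6 & S8, S7 & S8

Sorted by start: S3, S1, S2, S4, S5, S7, S6, S8.
S1 starts before S3 ends → S3 and S1 overlap.
S2 starts after S3 ends; S3 is clear from here.
S2 starts before S1 ends → S1 and S2 overlap.
S4 starts after S1 ends; S1 is clear from here.
S4 starts before S2 ends → S2 and S4 overlap.
S5 starts after S2 ends; S2 is clear from here.
S5 starts before S4 ends → S4 and S5 overlap.
S7 starts after S4 ends; S4 is clear from here.
S7 starts after S5 ends; S5 is clear from here.
S6 starts before S7 ends → S7 and S6 overlap.
S8 starts before S7 ends → S7 and S8 overlap.
S8 starts before S6 ends → S6 and S8 overlap.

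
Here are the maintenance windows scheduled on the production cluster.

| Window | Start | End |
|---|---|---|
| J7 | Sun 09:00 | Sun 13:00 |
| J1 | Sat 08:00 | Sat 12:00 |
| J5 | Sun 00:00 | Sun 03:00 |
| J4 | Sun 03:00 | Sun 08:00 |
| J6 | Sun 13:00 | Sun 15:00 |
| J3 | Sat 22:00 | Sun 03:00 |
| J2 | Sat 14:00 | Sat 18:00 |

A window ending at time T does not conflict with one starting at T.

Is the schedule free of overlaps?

No

Sorted by start: J1, J2, J3, J5, J4, J7, J6.
J2 starts after J1 ends, so J1 has no further overlaps.
J3 starts after J2 ends, so J2 has no further overlaps.
J5 starts before J3 ends → J3 and J5 overlap.
That's a conflict, so the schedule is not conflict-free.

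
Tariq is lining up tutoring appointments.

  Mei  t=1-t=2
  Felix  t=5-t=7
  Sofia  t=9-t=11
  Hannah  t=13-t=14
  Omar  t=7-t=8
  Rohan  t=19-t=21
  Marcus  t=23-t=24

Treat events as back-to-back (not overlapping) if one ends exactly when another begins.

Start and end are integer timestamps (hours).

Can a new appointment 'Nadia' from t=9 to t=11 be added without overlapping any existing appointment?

No — it overlaps Sofia

Mei: ends t=2 at or before Nadia starts t=9 → clear.
Felix: ends t=7 at or before Nadia starts t=9 → clear.
Omar: ends t=8 at or before Nadia starts t=9 → clear.
Sofia: starts t=9 before Nadia ends t=11, and ends t=11 after Nadia starts t=9 → overlap.
Hannah: starts t=13 at or after Nadia ends t=11 → clear.
Rohan: starts t=19 at or after Nadia ends t=11 → clear.
Marcus: starts t=23 at or after Nadia ends t=11 → clear.
Nadia overlaps Sofia.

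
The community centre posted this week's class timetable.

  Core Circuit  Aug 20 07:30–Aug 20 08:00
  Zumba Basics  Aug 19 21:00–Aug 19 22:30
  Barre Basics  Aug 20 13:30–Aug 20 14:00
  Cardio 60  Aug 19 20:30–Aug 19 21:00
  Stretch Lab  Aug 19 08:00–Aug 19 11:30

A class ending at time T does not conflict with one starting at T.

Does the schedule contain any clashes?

No

Sorted by start: Stretch Lab, Cardio 60, Zumba Basics, Core Circuit, Barre Basics.
Cardio 60 starts after Stretch Lab ends; Stretch Lab is clear from here.
Zumba Basics starts exactly when Cardio 60 ends (back-to-back, no overlap); Cardio 60 is clear from here.
Core Circuit starts after Zumba Basics ends; Zumba Basics is clear from here.
Barre Basics starts after Core Circuit ends.
Every pair is clear; the schedule has no overlaps.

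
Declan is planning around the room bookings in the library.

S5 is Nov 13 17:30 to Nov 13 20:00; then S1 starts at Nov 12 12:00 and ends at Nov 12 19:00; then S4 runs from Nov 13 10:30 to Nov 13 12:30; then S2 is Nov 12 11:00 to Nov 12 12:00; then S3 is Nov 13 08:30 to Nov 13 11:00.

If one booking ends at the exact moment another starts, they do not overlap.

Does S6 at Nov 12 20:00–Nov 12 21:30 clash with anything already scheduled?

No — it doesn't clash with anything

S2: ends Nov 12 12:00 at or before S6 starts Nov 12 20:00 → clear.
S1: ends Nov 12 19:00 at or before S6 starts Nov 12 20:00 → clear.
S3: starts Nov 13 08:30 at or after S6 ends Nov 12 21:30 → clear.
S4: starts Nov 13 10:30 at or after S6 ends Nov 12 21:30 → clear.
S5: starts Nov 13 17:30 at or after S6 ends Nov 12 21:30 → clear.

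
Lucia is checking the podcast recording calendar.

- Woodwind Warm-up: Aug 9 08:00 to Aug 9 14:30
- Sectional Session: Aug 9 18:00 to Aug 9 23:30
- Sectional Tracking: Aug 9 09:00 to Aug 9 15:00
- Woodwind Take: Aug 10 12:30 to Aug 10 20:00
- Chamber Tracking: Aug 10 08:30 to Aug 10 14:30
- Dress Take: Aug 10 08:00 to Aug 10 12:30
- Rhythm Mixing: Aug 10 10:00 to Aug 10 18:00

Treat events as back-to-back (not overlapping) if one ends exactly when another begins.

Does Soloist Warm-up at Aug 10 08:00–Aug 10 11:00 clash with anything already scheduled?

Woodwind Warm-up: ends Aug 9 14:30 at or before Soloist Warm-up starts Aug 10 08:00 → clear.
Sectional Tracking: ends Aug 9 15:00 at or before Soloist Warm-up starts Aug 10 08:00 → clear.
Sectional Session: ends Aug 9 23:30 at or before Soloist Warm-up starts Aug 10 08:00 → clear.
Dress Take: starts Aug 10 08:00 before Soloist Warm-up ends Aug 10 11:00, and ends Aug 10 12:30 after Soloist Warm-up starts Aug 10 08:00 → overlap.
Chamber Tracking: starts Aug 10 08:30 before Soloist Warm-up ends Aug 10 11:00, and ends Aug 10 14:30 after Soloist Warm-up starts Aug 10 08:00 → overlap.
Rhythm Mixing: starts Aug 10 10:00 before Soloist Warm-up ends Aug 10 11:00, and ends Aug 10 18:00 after Soloist Warm-up starts Aug 10 08:00 → overlap.
Woodwind Take: starts Aug 10 12:30 at or after Soloist Warm-up ends Aug 10 11:00 → clear.
Soloist Warm-up overlaps Chamber Tracking, Dress Take, Rhythm Mixing.

Yes — it overlaps Chamber Tracking, Dress Take, Rhythm Mixing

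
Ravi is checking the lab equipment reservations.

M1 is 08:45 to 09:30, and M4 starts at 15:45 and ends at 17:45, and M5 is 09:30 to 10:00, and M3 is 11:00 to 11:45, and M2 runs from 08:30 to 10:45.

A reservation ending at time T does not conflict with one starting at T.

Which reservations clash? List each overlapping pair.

M1 & M2, M2 & M5

Two intervals overlap when each starts before the other ends.
Sorted by start: M2, M1, M5, M3, M4.
M1 starts before M2 ends → M2 and M1 overlap.
M5 starts before M2 ends → M2 and M5 overlap.
M3 starts after M2 ends — done with M2.
M5 starts exactly when M1 ends (back-to-back, no overlap) — done with M1.
M3 starts after M5 ends — done with M5.
M4 starts after M3 ends.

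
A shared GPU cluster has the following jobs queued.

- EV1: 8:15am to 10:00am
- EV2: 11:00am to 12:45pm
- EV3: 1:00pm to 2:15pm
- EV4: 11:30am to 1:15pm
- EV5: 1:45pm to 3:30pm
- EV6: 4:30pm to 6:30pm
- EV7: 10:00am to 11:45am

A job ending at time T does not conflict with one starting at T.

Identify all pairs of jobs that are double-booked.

EV2 & EV4, EV2 & EV7, EV3 & EV4, EV3 & EV5, EV4 & EV7

Sorted by start: EV1, EV7, EV2, EV4, EV3, EV5, EV6.
EV7 starts exactly when EV1 ends (back-to-back, no overlap) — done with EV1.
EV2 starts before EV7 ends → EV7 and EV2 overlap.
EV4 starts before EV7 ends → EV7 and EV4 overlap.
EV3 starts after EV7 ends — done with EV7.
EV4 starts before EV2 ends → EV2 and EV4 overlap.
EV3 starts after EV2 ends — done with EV2.
EV3 starts before EV4 ends → EV4 and EV3 overlap.
EV5 starts after EV4 ends — done with EV4.
EV5 starts before EV3 ends → EV3 and EV5 overlap.
EV6 starts after EV3 ends.
EV6 starts after EV5 ends.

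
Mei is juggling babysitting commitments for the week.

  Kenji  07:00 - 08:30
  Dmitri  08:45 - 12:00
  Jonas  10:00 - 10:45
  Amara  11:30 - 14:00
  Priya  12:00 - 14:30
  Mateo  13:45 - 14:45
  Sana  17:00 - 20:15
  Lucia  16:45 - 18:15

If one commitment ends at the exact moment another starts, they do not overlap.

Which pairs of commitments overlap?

Amara & Dmitri, Amara & Mateo, Amara & Priya, Dmitri & Jonas, Lucia & Sana, Mateo & Priya

Two intervals overlap when each starts before the other ends.
Sorted by start: Kenji, Dmitri, Jonas, Amara, Priya, Mateo, Lucia, Sana.
Dmitri starts after Kenji ends; Kenji is clear from here.
Jonas starts before Dmitri ends → Dmitri and Jonas overlap.
Amara starts before Dmitri ends → Dmitri and Amara overlap.
Priya starts exactly when Dmitri ends (back-to-back, no overlap); Dmitri is clear from here.
Amara starts after Jonas ends; Jonas is clear from here.
Priya starts before Amara ends → Amara and Priya overlap.
Mateo starts before Amara ends → Amara and Mateo overlap.
Lucia starts after Amara ends; Amara is clear from here.
Mateo starts before Priya ends → Priya and Mateo overlap.
Lucia starts after Priya ends; Priya is clear from here.
Lucia starts after Mateo ends; Mateo is clear from here.
Sana starts before Lucia ends → Lucia and Sana overlap.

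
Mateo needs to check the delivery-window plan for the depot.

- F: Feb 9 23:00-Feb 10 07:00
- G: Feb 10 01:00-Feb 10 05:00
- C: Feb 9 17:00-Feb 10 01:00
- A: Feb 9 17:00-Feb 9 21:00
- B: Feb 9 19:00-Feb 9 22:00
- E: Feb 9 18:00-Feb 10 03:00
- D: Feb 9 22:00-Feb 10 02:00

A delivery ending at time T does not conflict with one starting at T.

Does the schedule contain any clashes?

Yes

Sorted by start: A, C, E, B, D, F, G.
C starts before A ends → A and C overlap.
That's a conflict, so the schedule is not conflict-free.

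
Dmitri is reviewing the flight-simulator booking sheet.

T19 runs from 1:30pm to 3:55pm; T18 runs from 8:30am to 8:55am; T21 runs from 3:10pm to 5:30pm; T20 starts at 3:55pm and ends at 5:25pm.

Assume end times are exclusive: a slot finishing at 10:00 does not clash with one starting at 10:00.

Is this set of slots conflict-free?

No

Sorted by start: T18, T19, T21, T20.
T19 starts after T18 ends — done with T18.
T21 starts before T19 ends → T19 and T21 overlap.
That's a conflict, so the schedule is not conflict-free.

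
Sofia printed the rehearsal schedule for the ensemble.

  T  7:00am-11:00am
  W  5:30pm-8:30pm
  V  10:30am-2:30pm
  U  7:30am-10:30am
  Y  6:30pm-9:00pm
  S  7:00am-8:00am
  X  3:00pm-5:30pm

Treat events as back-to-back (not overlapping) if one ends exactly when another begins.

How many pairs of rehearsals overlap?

Sorted by start: S, T, U, V, X, W, Y.
T starts before S ends → S and T overlap.
U starts before S ends → S and U overlap.
V starts after S ends, so S has no further overlaps.
U starts before T ends → T and U overlap.
V starts before T ends → T and V overlap.
X starts after T ends, so T has no further overlaps.
V starts exactly when U ends (back-to-back, no overlap), so U has no further overlaps.
X starts after V ends, so V has no further overlaps.
W starts exactly when X ends (back-to-back, no overlap), so X has no further overlaps.
Y starts before W ends → W and Y overlap.
Overlapping pairs: S & T, S & U, T & U, T & V, W & Y — 5 in total.

5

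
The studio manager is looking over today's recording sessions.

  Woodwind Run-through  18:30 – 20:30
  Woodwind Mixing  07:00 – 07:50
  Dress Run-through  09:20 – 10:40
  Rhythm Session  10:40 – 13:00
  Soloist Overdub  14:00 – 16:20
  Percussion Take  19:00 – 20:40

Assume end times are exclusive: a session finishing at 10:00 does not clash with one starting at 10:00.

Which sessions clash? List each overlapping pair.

Check each pair: they overlap iff neither finishes before the other starts.
Sorted by start: Woodwind Mixing, Dress Run-through, Rhythm Session, Soloist Overdub, Woodwind Run-through, Percussion Take.
Dress Run-through starts after Woodwind Mixing ends, so Woodwind Mixing has no further overlaps.
Rhythm Session starts exactly when Dress Run-through ends (back-to-back, no overlap), so Dress Run-through has no further overlaps.
Soloist Overdub starts after Rhythm Session ends, so Rhythm Session has no further overlaps.
Woodwind Run-through starts after Soloist Overdub ends, so Soloist Overdub has no further overlaps.
Percussion Take starts before Woodwind Run-through ends → Woodwind Run-through and Percussion Take overlap.

Percussion Take & Woodwind Run-through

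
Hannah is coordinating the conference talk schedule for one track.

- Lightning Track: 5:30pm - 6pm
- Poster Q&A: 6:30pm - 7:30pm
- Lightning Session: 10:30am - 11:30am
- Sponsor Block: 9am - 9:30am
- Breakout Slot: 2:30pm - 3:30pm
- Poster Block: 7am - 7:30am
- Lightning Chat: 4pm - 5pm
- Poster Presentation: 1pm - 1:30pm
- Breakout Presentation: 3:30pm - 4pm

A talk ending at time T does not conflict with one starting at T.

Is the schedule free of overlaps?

Yes

Check each pair: they overlap iff neither finishes before the other starts.
Sorted by start: Poster Block, Sponsor Block, Lightning Session, Poster Presentation, Breakout Slot, Breakout Presentation, Lightning Chat, Lightning Track, Poster Q&A.
Sponsor Block starts after Poster Block ends, so Poster Block has no further overlaps.
Lightning Session starts after Sponsor Block ends, so Sponsor Block has no further overlaps.
Poster Presentation starts after Lightning Session ends, so Lightning Session has no further overlaps.
Breakout Slot starts after Poster Presentation ends, so Poster Presentation has no further overlaps.
Breakout Presentation starts exactly when Breakout Slot ends (back-to-back, no overlap), so Breakout Slot has no further overlaps.
Lightning Chat starts exactly when Breakout Presentation ends (back-to-back, no overlap), so Breakout Presentation has no further overlaps.
Lightning Track starts after Lightning Chat ends, so Lightning Chat has no further overlaps.
Poster Q&A starts after Lightning Track ends.
Every pair is clear; the schedule has no overlaps.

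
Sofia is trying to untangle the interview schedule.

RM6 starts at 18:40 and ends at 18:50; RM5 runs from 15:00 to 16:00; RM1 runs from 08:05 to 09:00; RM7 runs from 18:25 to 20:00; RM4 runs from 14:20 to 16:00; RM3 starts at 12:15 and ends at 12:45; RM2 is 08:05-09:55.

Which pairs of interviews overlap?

Check each pair: they overlap iff neither finishes before the other starts.
Sorted by start: RM1, RM2, RM3, RM4, RM5, RM7, RM6.
RM2 starts before RM1 ends → RM1 and RM2 overlap.
RM3 starts after RM1 ends, so RM1 has no further overlaps.
RM3 starts after RM2 ends, so RM2 has no further overlaps.
RM4 starts after RM3 ends, so RM3 has no further overlaps.
RM5 starts before RM4 ends → RM4 and RM5 overlap.
RM7 starts after RM4 ends, so RM4 has no further overlaps.
RM7 starts after RM5 ends, so RM5 has no further overlaps.
RM6 starts before RM7 ends → RM7 and RM6 overlap.

RM1 & RM2, RM4 & RM5, RM6 & RM7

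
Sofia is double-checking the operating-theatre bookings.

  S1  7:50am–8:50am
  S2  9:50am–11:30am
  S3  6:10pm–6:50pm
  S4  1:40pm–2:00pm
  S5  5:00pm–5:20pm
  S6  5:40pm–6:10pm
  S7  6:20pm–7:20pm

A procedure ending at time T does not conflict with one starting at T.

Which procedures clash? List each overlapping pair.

S3 & S7

Sorted by start: S1, S2, S4, S5, S6, S3, S7.
S2 starts after S1 ends — done with S1.
S4 starts after S2 ends — done with S2.
S5 starts after S4 ends — done with S4.
S6 starts after S5 ends — done with S5.
S3 starts exactly when S6 ends (back-to-back, no overlap) — done with S6.
S7 starts before S3 ends → S3 and S7 overlap.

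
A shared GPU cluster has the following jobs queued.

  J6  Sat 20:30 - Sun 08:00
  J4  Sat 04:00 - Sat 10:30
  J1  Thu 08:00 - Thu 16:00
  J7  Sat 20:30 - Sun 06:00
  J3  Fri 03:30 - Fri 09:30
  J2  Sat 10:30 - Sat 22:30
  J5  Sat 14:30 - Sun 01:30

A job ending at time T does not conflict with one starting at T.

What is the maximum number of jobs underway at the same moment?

4

Sort all start/end points and keep a running count:
Thu 08:00 start J1 → 1
Thu 16:00 end J1 → 0
Fri 03:30 start J3 → 1
Fri 09:30 end J3 → 0
Sat 04:00 start J4 → 1
Sat 10:30 end J4 → 0
Sat 10:30 start J2 → 1
Sat 14:30 start J5 → 2
Sat 20:30 start J6 → 3
Sat 20:30 start J7 → 4
Sat 22:30 end J2 → 3
Sun 01:30 end J5 → 2
Sun 06:00 end J7 → 1
Sun 08:00 end J6 → 0
Peak is 4, at Sat 20:30 (J2, J5, J6, J7).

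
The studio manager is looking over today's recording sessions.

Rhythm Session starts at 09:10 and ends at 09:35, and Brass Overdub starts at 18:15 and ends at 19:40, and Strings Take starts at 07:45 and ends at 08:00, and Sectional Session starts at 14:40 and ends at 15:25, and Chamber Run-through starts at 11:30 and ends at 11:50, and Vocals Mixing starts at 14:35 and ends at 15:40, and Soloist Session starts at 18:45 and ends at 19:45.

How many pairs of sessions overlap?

2

Sorted by start: Strings Take, Rhythm Session, Chamber Run-through, Vocals Mixing, Sectional Session, Brass Overdub, Soloist Session.
Rhythm Session starts after Strings Take ends, so Strings Take has no further overlaps.
Chamber Run-through starts after Rhythm Session ends, so Rhythm Session has no further overlaps.
Vocals Mixing starts after Chamber Run-through ends, so Chamber Run-through has no further overlaps.
Sectional Session starts before Vocals Mixing ends → Vocals Mixing and Sectional Session overlap.
Brass Overdub starts after Vocals Mixing ends, so Vocals Mixing has no further overlaps.
Brass Overdub starts after Sectional Session ends, so Sectional Session has no further overlaps.
Soloist Session starts before Brass Overdub ends → Brass Overdub and Soloist Session overlap.
Overlapping pairs: Brass Overdub & Soloist Session, Sectional Session & Vocals Mixing — 2 in total.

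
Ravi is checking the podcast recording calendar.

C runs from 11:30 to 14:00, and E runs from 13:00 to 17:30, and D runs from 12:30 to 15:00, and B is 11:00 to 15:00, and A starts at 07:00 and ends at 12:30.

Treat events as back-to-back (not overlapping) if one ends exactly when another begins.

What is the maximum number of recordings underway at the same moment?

4

Sort all start/end points and keep a running count:
07:00 start A → 1
11:00 start B → 2
11:30 start C → 3
12:30 end A → 2
12:30 start D → 3
13:00 start E → 4
14:00 end C → 3
15:00 end B → 2
15:00 end D → 1
17:30 end E → 0
Peak is 4, at 13:00 (B, C, D, E).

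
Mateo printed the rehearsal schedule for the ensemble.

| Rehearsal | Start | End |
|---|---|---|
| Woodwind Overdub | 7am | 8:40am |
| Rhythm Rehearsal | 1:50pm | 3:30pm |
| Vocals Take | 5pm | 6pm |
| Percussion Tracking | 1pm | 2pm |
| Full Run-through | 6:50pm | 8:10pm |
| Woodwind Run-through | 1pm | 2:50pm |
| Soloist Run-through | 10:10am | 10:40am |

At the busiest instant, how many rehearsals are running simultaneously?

Walk through starts and ends in time order (an end at T is processed before a start at T):
7am start Woodwind Overdub → 1
8:40am end Woodwind Overdub → 0
10:10am start Soloist Run-through → 1
10:40am end Soloist Run-through → 0
1pm start Percussion Tracking → 1
1pm start Woodwind Run-through → 2
1:50pm start Rhythm Rehearsal → 3
2pm end Percussion Tracking → 2
2:50pm end Woodwind Run-through → 1
3:30pm end Rhythm Rehearsal → 0
5pm start Vocals Take → 1
6pm end Vocals Take → 0
6:50pm start Full Run-through → 1
8:10pm end Full Run-through → 0
Peak is 3, at 1:50pm (Percussion Tracking, Rhythm Rehearsal, Woodwind Run-through).

3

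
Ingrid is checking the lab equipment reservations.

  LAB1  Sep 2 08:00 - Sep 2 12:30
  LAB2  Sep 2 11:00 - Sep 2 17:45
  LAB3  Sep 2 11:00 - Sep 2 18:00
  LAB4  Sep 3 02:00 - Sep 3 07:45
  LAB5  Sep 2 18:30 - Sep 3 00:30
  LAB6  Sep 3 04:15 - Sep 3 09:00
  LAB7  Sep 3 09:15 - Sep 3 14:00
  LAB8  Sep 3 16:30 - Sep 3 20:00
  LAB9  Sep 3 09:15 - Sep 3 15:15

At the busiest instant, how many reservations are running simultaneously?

3

Walk through starts and ends in time order (an end at T is processed before a start at T):
Sep 2 08:00 start LAB1 → 1
Sep 2 11:00 start LAB2 → 2
Sep 2 11:00 start LAB3 → 3
Sep 2 12:30 end LAB1 → 2
Sep 2 17:45 end LAB2 → 1
Sep 2 18:00 end LAB3 → 0
Sep 2 18:30 start LAB5 → 1
Sep 3 00:30 end LAB5 → 0
Sep 3 02:00 start LAB4 → 1
Sep 3 04:15 start LAB6 → 2
Sep 3 07:45 end LAB4 → 1
Sep 3 09:00 end LAB6 → 0
Sep 3 09:15 start LAB7 → 1
Sep 3 09:15 start LAB9 → 2
Sep 3 14:00 end LAB7 → 1
Sep 3 15:15 end LAB9 → 0
Sep 3 16:30 start LAB8 → 1
Sep 3 20:00 end LAB8 → 0
Peak is 3, at Sep 2 11:00 (LAB1, LAB2, LAB3).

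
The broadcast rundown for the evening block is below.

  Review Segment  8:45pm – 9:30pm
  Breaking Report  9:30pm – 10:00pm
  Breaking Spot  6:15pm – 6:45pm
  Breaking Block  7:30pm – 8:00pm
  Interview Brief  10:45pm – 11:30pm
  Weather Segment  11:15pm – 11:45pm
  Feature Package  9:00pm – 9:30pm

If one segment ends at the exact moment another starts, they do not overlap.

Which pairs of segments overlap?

Sorted by start: Breaking Spot, Breaking Block, Review Segment, Feature Package, Breaking Report, Interview Brief, Weather Segment.
Breaking Block starts after Breaking Spot ends, so nothing later overlaps Breaking Spot either.
Review Segment starts after Breaking Block ends, so nothing later overlaps Breaking Block either.
Feature Package starts before Review Segment ends → Review Segment and Feature Package overlap.
Breaking Report starts exactly when Review Segment ends (back-to-back, no overlap), so nothing later overlaps Review Segment either.
Breaking Report starts exactly when Feature Package ends (back-to-back, no overlap), so nothing later overlaps Feature Package either.
Interview Brief starts after Breaking Report ends, so nothing later overlaps Breaking Report either.
Weather Segment starts before Interview Brief ends → Interview Brief and Weather Segment overlap.

Feature Package & Review Segment, Interview Brief & Weather Segment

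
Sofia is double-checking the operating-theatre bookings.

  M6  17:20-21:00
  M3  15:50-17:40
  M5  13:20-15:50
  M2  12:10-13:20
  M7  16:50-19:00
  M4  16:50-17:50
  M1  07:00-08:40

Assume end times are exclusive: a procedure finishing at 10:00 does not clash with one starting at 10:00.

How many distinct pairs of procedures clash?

6

Sorted by start: M1, M2, M5, M3, M4, M7, M6.
M2 starts after M1 ends, so nothing later overlaps M1 either.
M5 starts exactly when M2 ends (back-to-back, no overlap), so nothing later overlaps M2 either.
M3 starts exactly when M5 ends (back-to-back, no overlap), so nothing later overlaps M5 either.
M4 starts before M3 ends → M3 and M4 overlap.
M7 starts before M3 ends → M3 and M7 overlap.
M6 starts before M3 ends → M3 and M6 overlap.
M7 starts before M4 ends → M4 and M7 overlap.
M6 starts before M4 ends → M4 and M6 overlap.
M6 starts before M7 ends → M7 and M6 overlap.
Overlapping pairs: M3 & M4, M3 & M6, M3 & M7, M4 & M6, M4 & M7, M6 & M7 — 6 in total.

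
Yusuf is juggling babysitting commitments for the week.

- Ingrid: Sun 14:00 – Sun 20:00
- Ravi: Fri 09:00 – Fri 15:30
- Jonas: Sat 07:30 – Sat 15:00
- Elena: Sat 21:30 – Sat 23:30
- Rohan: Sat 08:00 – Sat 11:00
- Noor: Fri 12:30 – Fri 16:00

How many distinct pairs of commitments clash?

Sorted by start: Ravi, Noor, Jonas, Rohan, Elena, Ingrid.
Noor starts before Ravi ends → Ravi and Noor overlap.
Jonas starts after Ravi ends, so nothing later overlaps Ravi either.
Jonas starts after Noor ends, so nothing later overlaps Noor either.
Rohan starts before Jonas ends → Jonas and Rohan overlap.
Elena starts after Jonas ends, so nothing later overlaps Jonas either.
Elena starts after Rohan ends, so nothing later overlaps Rohan either.
Ingrid starts after Elena ends.
Overlapping pairs: Jonas & Rohan, Noor & Ravi — 2 in total.

2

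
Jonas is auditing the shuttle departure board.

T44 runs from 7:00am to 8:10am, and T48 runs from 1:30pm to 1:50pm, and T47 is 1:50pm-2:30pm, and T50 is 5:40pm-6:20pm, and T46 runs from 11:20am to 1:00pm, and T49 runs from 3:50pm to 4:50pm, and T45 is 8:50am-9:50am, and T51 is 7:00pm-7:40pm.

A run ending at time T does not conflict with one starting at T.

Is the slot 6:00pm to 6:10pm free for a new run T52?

No — it overlaps T50

T44: ends 8:10am at or before T52 starts 6:00pm → clear.
T45: ends 9:50am at or before T52 starts 6:00pm → clear.
T46: ends 1:00pm at or before T52 starts 6:00pm → clear.
T48: ends 1:50pm at or before T52 starts 6:00pm → clear.
T47: ends 2:30pm at or before T52 starts 6:00pm → clear.
T49: ends 4:50pm at or before T52 starts 6:00pm → clear.
T50: starts 5:40pm before T52 ends 6:10pm, and ends 6:20pm after T52 starts 6:00pm → overlap.
T51: starts 7:00pm at or after T52 ends 6:10pm → clear.
T52 overlaps T50.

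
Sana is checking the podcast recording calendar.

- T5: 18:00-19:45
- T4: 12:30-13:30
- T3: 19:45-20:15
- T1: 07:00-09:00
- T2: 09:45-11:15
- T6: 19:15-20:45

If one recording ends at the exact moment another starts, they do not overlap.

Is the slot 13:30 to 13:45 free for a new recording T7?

Yes — the slot is free

T1: ends 09:00 at or before T7 starts 13:30 → clear.
T2: ends 11:15 at or before T7 starts 13:30 → clear.
T4: ends 13:30 at or before T7 starts 13:30 → clear.
T5: starts 18:00 at or after T7 ends 13:45 → clear.
T6: starts 19:15 at or after T7 ends 13:45 → clear.
T3: starts 19:45 at or after T7 ends 13:45 → clear.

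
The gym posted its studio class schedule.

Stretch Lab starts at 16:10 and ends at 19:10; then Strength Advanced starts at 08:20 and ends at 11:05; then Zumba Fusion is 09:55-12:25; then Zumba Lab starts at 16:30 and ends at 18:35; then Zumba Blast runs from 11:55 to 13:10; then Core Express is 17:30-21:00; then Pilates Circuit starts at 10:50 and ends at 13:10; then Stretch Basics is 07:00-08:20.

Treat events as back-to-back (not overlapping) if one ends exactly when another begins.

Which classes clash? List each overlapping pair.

Core Express & Stretch Lab, Core Express & Zumba Lab, Pilates Circuit & Strength Advanced, Pilates Circuit & Zumba Blast, Pilates Circuit & Zumba Fusion, Strength Advanced & Zumba Fusion, Stretch Lab & Zumba Lab, Zumba Blast & Zumba Fusion

Two intervals overlap when each starts before the other ends.
Sorted by start: Stretch Basics, Strength Advanced, Zumba Fusion, Pilates Circuit, Zumba Blast, Stretch Lab, Zumba Lab, Core Express.
Strength Advanced starts exactly when Stretch Basics ends (back-to-back, no overlap), so nothing later overlaps Stretch Basics either.
Zumba Fusion starts before Strength Advanced ends → Strength Advanced and Zumba Fusion overlap.
Pilates Circuit starts before Strength Advanced ends → Strength Advanced and Pilates Circuit overlap.
Zumba Blast starts after Strength Advanced ends, so nothing later overlaps Strength Advanced either.
Pilates Circuit starts before Zumba Fusion ends → Zumba Fusion and Pilates Circuit overlap.
Zumba Blast starts before Zumba Fusion ends → Zumba Fusion and Zumba Blast overlap.
Stretch Lab starts after Zumba Fusion ends, so nothing later overlaps Zumba Fusion either.
Zumba Blast starts before Pilates Circuit ends → Pilates Circuit and Zumba Blast overlap.
Stretch Lab starts after Pilates Circuit ends, so nothing later overlaps Pilates Circuit either.
Stretch Lab starts after Zumba Blast ends, so nothing later overlaps Zumba Blast either.
Zumba Lab starts before Stretch Lab ends → Stretch Lab and Zumba Lab overlap.
Core Express starts before Stretch Lab ends → Stretch Lab and Core Express overlap.
Core Express starts before Zumba Lab ends → Zumba Lab and Core Express overlap.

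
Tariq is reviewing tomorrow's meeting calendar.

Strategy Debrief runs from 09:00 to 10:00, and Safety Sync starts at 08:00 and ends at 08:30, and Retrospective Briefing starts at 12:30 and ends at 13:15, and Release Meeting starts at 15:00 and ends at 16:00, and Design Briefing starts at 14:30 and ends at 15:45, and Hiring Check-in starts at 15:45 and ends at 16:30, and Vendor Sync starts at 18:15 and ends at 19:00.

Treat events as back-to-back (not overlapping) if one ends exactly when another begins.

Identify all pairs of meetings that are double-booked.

Sorted by start: Safety Sync, Strategy Debrief, Retrospective Briefing, Design Briefing, Release Meeting, Hiring Check-in, Vendor Sync.
Strategy Debrief starts after Safety Sync ends — done with Safety Sync.
Retrospective Briefing starts after Strategy Debrief ends — done with Strategy Debrief.
Design Briefing starts after Retrospective Briefing ends — done with Retrospective Briefing.
Release Meeting starts before Design Briefing ends → Design Briefing and Release Meeting overlap.
Hiring Check-in starts exactly when Design Briefing ends (back-to-back, no overlap) — done with Design Briefing.
Hiring Check-in starts before Release Meeting ends → Release Meeting and Hiring Check-in overlap.
Vendor Sync starts after Release Meeting ends.
Vendor Sync starts after Hiring Check-in ends.

Design Briefing & Release Meeting, Hiring Check-in & Release Meeting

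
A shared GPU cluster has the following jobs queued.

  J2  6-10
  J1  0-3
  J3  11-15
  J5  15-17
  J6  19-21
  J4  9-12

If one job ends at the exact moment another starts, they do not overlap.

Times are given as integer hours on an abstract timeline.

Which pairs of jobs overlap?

Sorted by start: J1, J2, J4, J3, J5, J6.
J2 starts after J1 ends; J1 is clear from here.
J4 starts before J2 ends → J2 and J4 overlap.
J3 starts after J2 ends; J2 is clear from here.
J3 starts before J4 ends → J4 and J3 overlap.
J5 starts after J4 ends; J4 is clear from here.
J5 starts exactly when J3 ends (back-to-back, no overlap); J3 is clear from here.
J6 starts after J5 ends.

J2 & J4, J3 & J4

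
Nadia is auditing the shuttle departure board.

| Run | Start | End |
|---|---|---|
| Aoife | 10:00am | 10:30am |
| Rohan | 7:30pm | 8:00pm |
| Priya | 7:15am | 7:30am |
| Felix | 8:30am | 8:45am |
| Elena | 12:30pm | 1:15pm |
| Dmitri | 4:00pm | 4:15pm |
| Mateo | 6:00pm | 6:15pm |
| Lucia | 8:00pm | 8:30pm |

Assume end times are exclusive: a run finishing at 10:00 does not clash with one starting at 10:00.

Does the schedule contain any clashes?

No

Sorted by start: Priya, Felix, Aoife, Elena, Dmitri, Mateo, Rohan, Lucia.
Felix starts after Priya ends, so nothing later overlaps Priya either.
Aoife starts after Felix ends, so nothing later overlaps Felix either.
Elena starts after Aoife ends, so nothing later overlaps Aoife either.
Dmitri starts after Elena ends, so nothing later overlaps Elena either.
Mateo starts after Dmitri ends, so nothing later overlaps Dmitri either.
Rohan starts after Mateo ends, so nothing later overlaps Mateo either.
Lucia starts exactly when Rohan ends (back-to-back, no overlap).
Every pair is clear; the schedule has no overlaps.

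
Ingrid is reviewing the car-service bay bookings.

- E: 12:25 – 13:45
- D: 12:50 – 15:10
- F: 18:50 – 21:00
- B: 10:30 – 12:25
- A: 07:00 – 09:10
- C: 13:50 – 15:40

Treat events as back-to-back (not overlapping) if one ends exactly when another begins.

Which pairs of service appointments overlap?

Sorted by start: A, B, E, D, C, F.
B starts after A ends, so nothing later overlaps A either.
E starts exactly when B ends (back-to-back, no overlap), so nothing later overlaps B either.
D starts before E ends → E and D overlap.
C starts after E ends, so nothing later overlaps E either.
C starts before D ends → D and C overlap.
F starts after D ends.
F starts after C ends.

C & D, D & E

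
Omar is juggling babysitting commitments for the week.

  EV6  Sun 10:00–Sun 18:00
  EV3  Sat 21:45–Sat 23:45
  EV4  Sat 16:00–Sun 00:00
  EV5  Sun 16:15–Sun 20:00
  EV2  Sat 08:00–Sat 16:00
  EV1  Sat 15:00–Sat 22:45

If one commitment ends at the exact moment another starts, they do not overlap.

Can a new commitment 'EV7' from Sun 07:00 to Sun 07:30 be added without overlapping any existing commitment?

EV2: ends Sat 16:00 at or before EV7 starts Sun 07:00 → clear.
EV1: ends Sat 22:45 at or before EV7 starts Sun 07:00 → clear.
EV4: ends Sun 00:00 at or before EV7 starts Sun 07:00 → clear.
EV3: ends Sat 23:45 at or before EV7 starts Sun 07:00 → clear.
EV6: starts Sun 10:00 at or after EV7 ends Sun 07:30 → clear.
EV5: starts Sun 16:15 at or after EV7 ends Sun 07:30 → clear.

Yes — the slot is free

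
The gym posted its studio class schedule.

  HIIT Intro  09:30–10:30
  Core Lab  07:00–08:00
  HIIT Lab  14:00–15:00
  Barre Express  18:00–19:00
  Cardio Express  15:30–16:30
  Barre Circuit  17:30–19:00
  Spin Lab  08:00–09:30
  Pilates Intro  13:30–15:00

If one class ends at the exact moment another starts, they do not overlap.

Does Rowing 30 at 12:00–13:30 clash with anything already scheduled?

No — it doesn't clash with anything

Core Lab: ends 08:00 at or before Rowing 30 starts 12:00 → clear.
Spin Lab: ends 09:30 at or before Rowing 30 starts 12:00 → clear.
HIIT Intro: ends 10:30 at or before Rowing 30 starts 12:00 → clear.
Pilates Intro: starts 13:30 at or after Rowing 30 ends 13:30 → clear.
HIIT Lab: starts 14:00 at or after Rowing 30 ends 13:30 → clear.
Cardio Express: starts 15:30 at or after Rowing 30 ends 13:30 → clear.
Barre Circuit: starts 17:30 at or after Rowing 30 ends 13:30 → clear.
Barre Express: starts 18:00 at or after Rowing 30 ends 13:30 → clear.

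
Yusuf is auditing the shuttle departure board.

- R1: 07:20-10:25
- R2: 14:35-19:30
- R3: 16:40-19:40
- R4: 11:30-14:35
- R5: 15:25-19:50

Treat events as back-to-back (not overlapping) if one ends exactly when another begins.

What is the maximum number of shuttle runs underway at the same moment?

Walk through starts and ends in time order (an end at T is processed before a start at T):
07:20 start R1 → 1
10:25 end R1 → 0
11:30 start R4 → 1
14:35 end R4 → 0
14:35 start R2 → 1
15:25 start R5 → 2
16:40 start R3 → 3
19:30 end R2 → 2
19:40 end R3 → 1
19:50 end R5 → 0
Peak is 3, at 16:40 (R2, R3, R5).

3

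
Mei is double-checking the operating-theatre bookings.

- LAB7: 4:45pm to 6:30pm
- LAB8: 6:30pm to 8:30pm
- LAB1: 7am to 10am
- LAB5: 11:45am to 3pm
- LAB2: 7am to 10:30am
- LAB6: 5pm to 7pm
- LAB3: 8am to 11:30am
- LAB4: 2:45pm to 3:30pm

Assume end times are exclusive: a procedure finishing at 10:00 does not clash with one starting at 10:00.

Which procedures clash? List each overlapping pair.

LAB1 & LAB2, LAB1 & LAB3, LAB2 & LAB3, LAB4 & LAB5, LAB6 & LAB7, LAB6 & LAB8

Sorted by start: LAB1, LAB2, LAB3, LAB5, LAB4, LAB7, LAB6, LAB8.
LAB2 starts before LAB1 ends → LAB1 and LAB2 overlap.
LAB3 starts before LAB1 ends → LAB1 and LAB3 overlap.
LAB5 starts after LAB1 ends, so nothing later overlaps LAB1 either.
LAB3 starts before LAB2 ends → LAB2 and LAB3 overlap.
LAB5 starts after LAB2 ends, so nothing later overlaps LAB2 either.
LAB5 starts after LAB3 ends, so nothing later overlaps LAB3 either.
LAB4 starts before LAB5 ends → LAB5 and LAB4 overlap.
LAB7 starts after LAB5 ends, so nothing later overlaps LAB5 either.
LAB7 starts after LAB4 ends, so nothing later overlaps LAB4 either.
LAB6 starts before LAB7 ends → LAB7 and LAB6 overlap.
LAB8 starts exactly when LAB7 ends (back-to-back, no overlap).
LAB8 starts before LAB6 ends → LAB6 and LAB8 overlap.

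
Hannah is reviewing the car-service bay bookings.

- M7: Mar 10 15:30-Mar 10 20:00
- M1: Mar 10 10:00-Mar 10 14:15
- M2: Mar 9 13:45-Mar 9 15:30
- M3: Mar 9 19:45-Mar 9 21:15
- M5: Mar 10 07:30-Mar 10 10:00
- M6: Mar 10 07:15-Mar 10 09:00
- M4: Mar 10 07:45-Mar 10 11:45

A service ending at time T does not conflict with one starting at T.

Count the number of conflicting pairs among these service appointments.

4

Check each pair: they overlap iff neither finishes before the other starts.
Sorted by start: M2, M3, M6, M5, M4, M1, M7.
M3 starts after M2 ends, so M2 has no further overlaps.
M6 starts after M3 ends, so M3 has no further overlaps.
M5 starts before M6 ends → M6 and M5 overlap.
M4 starts before M6 ends → M6 and M4 overlap.
M1 starts after M6 ends, so M6 has no further overlaps.
M4 starts before M5 ends → M5 and M4 overlap.
M1 starts exactly when M5 ends (back-to-back, no overlap), so M5 has no further overlaps.
M1 starts before M4 ends → M4 and M1 overlap.
M7 starts after M4 ends.
M7 starts after M1 ends.
Overlapping pairs: M1 & M4, M4 & M5, M4 & M6, M5 & M6 — 4 in total.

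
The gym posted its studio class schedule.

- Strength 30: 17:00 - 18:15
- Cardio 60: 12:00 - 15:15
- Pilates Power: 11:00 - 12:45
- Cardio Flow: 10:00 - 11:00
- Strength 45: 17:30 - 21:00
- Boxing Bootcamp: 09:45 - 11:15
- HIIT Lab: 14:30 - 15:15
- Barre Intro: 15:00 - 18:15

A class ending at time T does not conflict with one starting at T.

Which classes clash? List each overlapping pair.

Barre Intro & Cardio 60, Barre Intro & HIIT Lab, Barre Intro & Strength 30, Barre Intro & Strength 45, Boxing Bootcamp & Cardio Flow, Boxing Bootcamp & Pilates Power, Cardio 60 & HIIT Lab, Cardio 60 & Pilates Power, Strength 30 & Strength 45

Sorted by start: Boxing Bootcamp, Cardio Flow, Pilates Power, Cardio 60, HIIT Lab, Barre Intro, Strength 30, Strength 45.
Cardio Flow starts before Boxing Bootcamp ends → Boxing Bootcamp and Cardio Flow overlap.
Pilates Power starts before Boxing Bootcamp ends → Boxing Bootcamp and Pilates Power overlap.
Cardio 60 starts after Boxing Bootcamp ends — done with Boxing Bootcamp.
Pilates Power starts exactly when Cardio Flow ends (back-to-back, no overlap) — done with Cardio Flow.
Cardio 60 starts before Pilates Power ends → Pilates Power and Cardio 60 overlap.
HIIT Lab starts after Pilates Power ends — done with Pilates Power.
HIIT Lab starts before Cardio 60 ends → Cardio 60 and HIIT Lab overlap.
Barre Intro starts before Cardio 60 ends → Cardio 60 and Barre Intro overlap.
Strength 30 starts after Cardio 60 ends — done with Cardio 60.
Barre Intro starts before HIIT Lab ends → HIIT Lab and Barre Intro overlap.
Strength 30 starts after HIIT Lab ends — done with HIIT Lab.
Strength 30 starts before Barre Intro ends → Barre Intro and Strength 30 overlap.
Strength 45 starts before Barre Intro ends → Barre Intro and Strength 45 overlap.
Strength 45 starts before Strength 30 ends → Strength 30 and Strength 45 overlap.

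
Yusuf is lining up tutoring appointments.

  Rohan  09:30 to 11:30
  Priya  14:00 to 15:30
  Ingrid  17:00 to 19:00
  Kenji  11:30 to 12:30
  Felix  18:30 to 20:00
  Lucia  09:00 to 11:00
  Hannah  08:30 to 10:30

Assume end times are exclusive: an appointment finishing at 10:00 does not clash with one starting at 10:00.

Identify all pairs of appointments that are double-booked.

Felix & Ingrid, Hannah & Lucia, Hannah & Rohan, Lucia & Rohan

Sorted by start: Hannah, Lucia, Rohan, Kenji, Priya, Ingrid, Felix.
Lucia starts before Hannah ends → Hannah and Lucia overlap.
Rohan starts before Hannah ends → Hannah and Rohan overlap.
Kenji starts after Hannah ends, so nothing later overlaps Hannah either.
Rohan starts before Lucia ends → Lucia and Rohan overlap.
Kenji starts after Lucia ends, so nothing later overlaps Lucia either.
Kenji starts exactly when Rohan ends (back-to-back, no overlap), so nothing later overlaps Rohan either.
Priya starts after Kenji ends, so nothing later overlaps Kenji either.
Ingrid starts after Priya ends, so nothing later overlaps Priya either.
Felix starts before Ingrid ends → Ingrid and Felix overlap.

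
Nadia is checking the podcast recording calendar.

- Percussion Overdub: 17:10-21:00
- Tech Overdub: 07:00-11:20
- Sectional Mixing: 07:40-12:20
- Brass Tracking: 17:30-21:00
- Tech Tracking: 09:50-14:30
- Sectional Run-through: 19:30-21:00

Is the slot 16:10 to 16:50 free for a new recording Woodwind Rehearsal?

Yes — the slot is free

Tech Overdub: ends 11:20 at or before Woodwind Rehearsal starts 16:10 → clear.
Sectional Mixing: ends 12:20 at or before Woodwind Rehearsal starts 16:10 → clear.
Tech Tracking: ends 14:30 at or before Woodwind Rehearsal starts 16:10 → clear.
Percussion Overdub: starts 17:10 at or after Woodwind Rehearsal ends 16:50 → clear.
Brass Tracking: starts 17:30 at or after Woodwind Rehearsal ends 16:50 → clear.
Sectional Run-through: starts 19:30 at or after Woodwind Rehearsal ends 16:50 → clear.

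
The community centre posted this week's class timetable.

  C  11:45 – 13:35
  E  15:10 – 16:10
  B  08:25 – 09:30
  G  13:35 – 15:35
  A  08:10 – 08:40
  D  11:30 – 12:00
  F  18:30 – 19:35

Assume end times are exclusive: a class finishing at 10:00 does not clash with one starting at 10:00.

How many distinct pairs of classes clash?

Sorted by start: A, B, D, C, G, E, F.
B starts before A ends → A and B overlap.
D starts after A ends — done with A.
D starts after B ends — done with B.
C starts before D ends → D and C overlap.
G starts after D ends — done with D.
G starts exactly when C ends (back-to-back, no overlap) — done with C.
E starts before G ends → G and E overlap.
F starts after G ends.
F starts after E ends.
Overlapping pairs: A & B, C & D, E & G — 3 in total.

3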